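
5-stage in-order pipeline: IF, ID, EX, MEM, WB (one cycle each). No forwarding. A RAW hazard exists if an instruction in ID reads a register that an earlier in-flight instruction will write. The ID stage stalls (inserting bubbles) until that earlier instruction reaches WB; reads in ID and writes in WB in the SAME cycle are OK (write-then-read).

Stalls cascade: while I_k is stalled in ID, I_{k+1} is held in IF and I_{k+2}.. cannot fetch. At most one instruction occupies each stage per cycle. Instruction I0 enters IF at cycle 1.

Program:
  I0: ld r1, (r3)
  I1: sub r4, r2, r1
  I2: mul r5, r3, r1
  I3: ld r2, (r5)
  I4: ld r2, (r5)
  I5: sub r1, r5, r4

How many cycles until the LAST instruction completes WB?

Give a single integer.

I0 ld r1 <- r3: IF@1 ID@2 stall=0 (-) EX@3 MEM@4 WB@5
I1 sub r4 <- r2,r1: IF@2 ID@3 stall=2 (RAW on I0.r1 (WB@5)) EX@6 MEM@7 WB@8
I2 mul r5 <- r3,r1: IF@3 ID@6 stall=0 (-) EX@7 MEM@8 WB@9
I3 ld r2 <- r5: IF@6 ID@7 stall=2 (RAW on I2.r5 (WB@9)) EX@10 MEM@11 WB@12
I4 ld r2 <- r5: IF@7 ID@10 stall=0 (-) EX@11 MEM@12 WB@13
I5 sub r1 <- r5,r4: IF@10 ID@11 stall=0 (-) EX@12 MEM@13 WB@14

Answer: 14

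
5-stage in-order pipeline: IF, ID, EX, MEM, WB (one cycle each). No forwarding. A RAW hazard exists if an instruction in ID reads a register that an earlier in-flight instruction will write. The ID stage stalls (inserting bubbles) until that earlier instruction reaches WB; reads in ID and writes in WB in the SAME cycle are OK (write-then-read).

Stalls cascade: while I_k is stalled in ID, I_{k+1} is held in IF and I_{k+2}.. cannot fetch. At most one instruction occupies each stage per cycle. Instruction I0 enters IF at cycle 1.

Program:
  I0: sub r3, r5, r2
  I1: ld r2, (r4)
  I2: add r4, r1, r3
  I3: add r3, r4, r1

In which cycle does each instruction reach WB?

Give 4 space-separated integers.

I0 sub r3 <- r5,r2: IF@1 ID@2 stall=0 (-) EX@3 MEM@4 WB@5
I1 ld r2 <- r4: IF@2 ID@3 stall=0 (-) EX@4 MEM@5 WB@6
I2 add r4 <- r1,r3: IF@3 ID@4 stall=1 (RAW on I0.r3 (WB@5)) EX@6 MEM@7 WB@8
I3 add r3 <- r4,r1: IF@4 ID@6 stall=2 (RAW on I2.r4 (WB@8)) EX@9 MEM@10 WB@11

Answer: 5 6 8 11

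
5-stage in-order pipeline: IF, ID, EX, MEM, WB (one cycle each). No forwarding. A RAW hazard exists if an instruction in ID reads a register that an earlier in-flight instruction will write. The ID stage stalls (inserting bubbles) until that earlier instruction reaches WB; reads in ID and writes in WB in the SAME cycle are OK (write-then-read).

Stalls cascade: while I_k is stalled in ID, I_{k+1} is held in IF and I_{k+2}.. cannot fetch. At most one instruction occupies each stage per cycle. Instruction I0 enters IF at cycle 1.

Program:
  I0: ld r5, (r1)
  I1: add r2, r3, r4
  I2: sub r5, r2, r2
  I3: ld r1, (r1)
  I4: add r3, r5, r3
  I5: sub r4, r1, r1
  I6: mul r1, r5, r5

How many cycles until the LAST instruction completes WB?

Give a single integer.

Answer: 14

Derivation:
I0 ld r5 <- r1: IF@1 ID@2 stall=0 (-) EX@3 MEM@4 WB@5
I1 add r2 <- r3,r4: IF@2 ID@3 stall=0 (-) EX@4 MEM@5 WB@6
I2 sub r5 <- r2,r2: IF@3 ID@4 stall=2 (RAW on I1.r2 (WB@6)) EX@7 MEM@8 WB@9
I3 ld r1 <- r1: IF@4 ID@7 stall=0 (-) EX@8 MEM@9 WB@10
I4 add r3 <- r5,r3: IF@7 ID@8 stall=1 (RAW on I2.r5 (WB@9)) EX@10 MEM@11 WB@12
I5 sub r4 <- r1,r1: IF@8 ID@10 stall=0 (-) EX@11 MEM@12 WB@13
I6 mul r1 <- r5,r5: IF@10 ID@11 stall=0 (-) EX@12 MEM@13 WB@14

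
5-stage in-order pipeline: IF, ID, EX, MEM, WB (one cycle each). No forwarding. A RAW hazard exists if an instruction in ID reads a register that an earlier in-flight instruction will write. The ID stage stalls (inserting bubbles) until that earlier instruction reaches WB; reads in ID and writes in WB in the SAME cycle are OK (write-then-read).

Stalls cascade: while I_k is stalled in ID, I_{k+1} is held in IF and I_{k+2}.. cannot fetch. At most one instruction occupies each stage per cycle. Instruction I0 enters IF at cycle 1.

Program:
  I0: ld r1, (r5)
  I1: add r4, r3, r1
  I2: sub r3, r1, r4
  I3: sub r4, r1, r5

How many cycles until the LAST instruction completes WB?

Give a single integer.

I0 ld r1 <- r5: IF@1 ID@2 stall=0 (-) EX@3 MEM@4 WB@5
I1 add r4 <- r3,r1: IF@2 ID@3 stall=2 (RAW on I0.r1 (WB@5)) EX@6 MEM@7 WB@8
I2 sub r3 <- r1,r4: IF@3 ID@6 stall=2 (RAW on I1.r4 (WB@8)) EX@9 MEM@10 WB@11
I3 sub r4 <- r1,r5: IF@6 ID@9 stall=0 (-) EX@10 MEM@11 WB@12

Answer: 12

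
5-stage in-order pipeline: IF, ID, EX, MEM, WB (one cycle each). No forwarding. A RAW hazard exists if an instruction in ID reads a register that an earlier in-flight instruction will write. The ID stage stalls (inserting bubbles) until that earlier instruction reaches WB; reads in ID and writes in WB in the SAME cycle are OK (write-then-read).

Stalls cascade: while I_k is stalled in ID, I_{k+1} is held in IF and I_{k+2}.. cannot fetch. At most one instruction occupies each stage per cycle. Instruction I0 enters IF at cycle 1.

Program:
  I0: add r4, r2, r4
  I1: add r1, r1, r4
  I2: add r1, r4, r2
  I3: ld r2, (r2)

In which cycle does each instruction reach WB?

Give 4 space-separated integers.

I0 add r4 <- r2,r4: IF@1 ID@2 stall=0 (-) EX@3 MEM@4 WB@5
I1 add r1 <- r1,r4: IF@2 ID@3 stall=2 (RAW on I0.r4 (WB@5)) EX@6 MEM@7 WB@8
I2 add r1 <- r4,r2: IF@3 ID@6 stall=0 (-) EX@7 MEM@8 WB@9
I3 ld r2 <- r2: IF@6 ID@7 stall=0 (-) EX@8 MEM@9 WB@10

Answer: 5 8 9 10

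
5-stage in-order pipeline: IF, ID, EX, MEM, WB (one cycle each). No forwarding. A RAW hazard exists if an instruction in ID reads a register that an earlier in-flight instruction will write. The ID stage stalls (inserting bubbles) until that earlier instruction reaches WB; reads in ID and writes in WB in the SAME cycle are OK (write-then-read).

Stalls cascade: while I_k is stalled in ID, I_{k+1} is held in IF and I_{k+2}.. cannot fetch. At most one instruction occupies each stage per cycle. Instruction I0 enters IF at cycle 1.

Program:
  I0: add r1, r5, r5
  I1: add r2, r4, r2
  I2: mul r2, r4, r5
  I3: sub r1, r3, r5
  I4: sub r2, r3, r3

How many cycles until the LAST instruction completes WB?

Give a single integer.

Answer: 9

Derivation:
I0 add r1 <- r5,r5: IF@1 ID@2 stall=0 (-) EX@3 MEM@4 WB@5
I1 add r2 <- r4,r2: IF@2 ID@3 stall=0 (-) EX@4 MEM@5 WB@6
I2 mul r2 <- r4,r5: IF@3 ID@4 stall=0 (-) EX@5 MEM@6 WB@7
I3 sub r1 <- r3,r5: IF@4 ID@5 stall=0 (-) EX@6 MEM@7 WB@8
I4 sub r2 <- r3,r3: IF@5 ID@6 stall=0 (-) EX@7 MEM@8 WB@9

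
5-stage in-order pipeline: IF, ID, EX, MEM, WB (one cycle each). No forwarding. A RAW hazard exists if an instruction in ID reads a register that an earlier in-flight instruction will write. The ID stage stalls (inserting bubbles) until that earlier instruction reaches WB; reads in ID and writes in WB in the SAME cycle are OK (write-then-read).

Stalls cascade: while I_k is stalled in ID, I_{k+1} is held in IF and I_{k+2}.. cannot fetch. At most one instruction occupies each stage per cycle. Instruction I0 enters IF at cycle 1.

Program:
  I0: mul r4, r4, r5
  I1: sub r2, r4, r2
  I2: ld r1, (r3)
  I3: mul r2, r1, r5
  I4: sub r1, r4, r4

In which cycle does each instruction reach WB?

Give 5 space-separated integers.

I0 mul r4 <- r4,r5: IF@1 ID@2 stall=0 (-) EX@3 MEM@4 WB@5
I1 sub r2 <- r4,r2: IF@2 ID@3 stall=2 (RAW on I0.r4 (WB@5)) EX@6 MEM@7 WB@8
I2 ld r1 <- r3: IF@3 ID@6 stall=0 (-) EX@7 MEM@8 WB@9
I3 mul r2 <- r1,r5: IF@6 ID@7 stall=2 (RAW on I2.r1 (WB@9)) EX@10 MEM@11 WB@12
I4 sub r1 <- r4,r4: IF@7 ID@10 stall=0 (-) EX@11 MEM@12 WB@13

Answer: 5 8 9 12 13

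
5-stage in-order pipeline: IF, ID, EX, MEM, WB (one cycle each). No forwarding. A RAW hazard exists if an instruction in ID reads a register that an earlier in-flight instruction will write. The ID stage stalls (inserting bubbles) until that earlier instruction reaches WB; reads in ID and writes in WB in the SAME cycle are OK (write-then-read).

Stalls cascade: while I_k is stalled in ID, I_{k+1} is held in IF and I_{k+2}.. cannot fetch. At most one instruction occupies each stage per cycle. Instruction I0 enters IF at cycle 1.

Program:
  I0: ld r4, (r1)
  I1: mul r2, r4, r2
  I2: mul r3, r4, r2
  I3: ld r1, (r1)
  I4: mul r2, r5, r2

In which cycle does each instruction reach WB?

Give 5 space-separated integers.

I0 ld r4 <- r1: IF@1 ID@2 stall=0 (-) EX@3 MEM@4 WB@5
I1 mul r2 <- r4,r2: IF@2 ID@3 stall=2 (RAW on I0.r4 (WB@5)) EX@6 MEM@7 WB@8
I2 mul r3 <- r4,r2: IF@3 ID@6 stall=2 (RAW on I1.r2 (WB@8)) EX@9 MEM@10 WB@11
I3 ld r1 <- r1: IF@6 ID@9 stall=0 (-) EX@10 MEM@11 WB@12
I4 mul r2 <- r5,r2: IF@9 ID@10 stall=0 (-) EX@11 MEM@12 WB@13

Answer: 5 8 11 12 13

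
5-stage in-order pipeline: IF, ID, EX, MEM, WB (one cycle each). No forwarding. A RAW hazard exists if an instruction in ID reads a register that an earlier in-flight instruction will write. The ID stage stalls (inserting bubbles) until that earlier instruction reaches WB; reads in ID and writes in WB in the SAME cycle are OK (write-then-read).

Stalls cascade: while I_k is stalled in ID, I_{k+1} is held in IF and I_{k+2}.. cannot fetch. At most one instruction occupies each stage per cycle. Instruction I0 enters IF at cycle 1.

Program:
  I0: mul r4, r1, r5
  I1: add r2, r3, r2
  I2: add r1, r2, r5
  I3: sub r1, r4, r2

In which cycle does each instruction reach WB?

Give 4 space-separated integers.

I0 mul r4 <- r1,r5: IF@1 ID@2 stall=0 (-) EX@3 MEM@4 WB@5
I1 add r2 <- r3,r2: IF@2 ID@3 stall=0 (-) EX@4 MEM@5 WB@6
I2 add r1 <- r2,r5: IF@3 ID@4 stall=2 (RAW on I1.r2 (WB@6)) EX@7 MEM@8 WB@9
I3 sub r1 <- r4,r2: IF@4 ID@7 stall=0 (-) EX@8 MEM@9 WB@10

Answer: 5 6 9 10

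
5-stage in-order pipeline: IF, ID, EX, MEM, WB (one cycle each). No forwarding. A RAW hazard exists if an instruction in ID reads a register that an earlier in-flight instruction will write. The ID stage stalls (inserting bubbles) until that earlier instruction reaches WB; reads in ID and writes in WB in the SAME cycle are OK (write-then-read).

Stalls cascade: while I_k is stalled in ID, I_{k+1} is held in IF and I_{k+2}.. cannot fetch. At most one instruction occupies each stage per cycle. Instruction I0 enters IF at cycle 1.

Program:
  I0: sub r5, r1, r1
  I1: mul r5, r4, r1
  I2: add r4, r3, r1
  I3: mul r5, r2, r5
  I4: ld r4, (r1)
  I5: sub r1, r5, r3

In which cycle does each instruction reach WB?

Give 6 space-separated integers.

I0 sub r5 <- r1,r1: IF@1 ID@2 stall=0 (-) EX@3 MEM@4 WB@5
I1 mul r5 <- r4,r1: IF@2 ID@3 stall=0 (-) EX@4 MEM@5 WB@6
I2 add r4 <- r3,r1: IF@3 ID@4 stall=0 (-) EX@5 MEM@6 WB@7
I3 mul r5 <- r2,r5: IF@4 ID@5 stall=1 (RAW on I1.r5 (WB@6)) EX@7 MEM@8 WB@9
I4 ld r4 <- r1: IF@5 ID@7 stall=0 (-) EX@8 MEM@9 WB@10
I5 sub r1 <- r5,r3: IF@7 ID@8 stall=1 (RAW on I3.r5 (WB@9)) EX@10 MEM@11 WB@12

Answer: 5 6 7 9 10 12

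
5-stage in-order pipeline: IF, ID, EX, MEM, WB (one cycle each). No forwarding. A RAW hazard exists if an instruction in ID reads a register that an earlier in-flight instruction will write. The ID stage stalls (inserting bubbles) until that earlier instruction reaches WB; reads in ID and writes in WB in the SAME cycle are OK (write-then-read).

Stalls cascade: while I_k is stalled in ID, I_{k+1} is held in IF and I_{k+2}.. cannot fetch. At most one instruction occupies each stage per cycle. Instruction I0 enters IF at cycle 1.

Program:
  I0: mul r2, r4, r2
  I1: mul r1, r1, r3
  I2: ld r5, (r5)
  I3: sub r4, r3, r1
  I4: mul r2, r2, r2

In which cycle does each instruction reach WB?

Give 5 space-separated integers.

I0 mul r2 <- r4,r2: IF@1 ID@2 stall=0 (-) EX@3 MEM@4 WB@5
I1 mul r1 <- r1,r3: IF@2 ID@3 stall=0 (-) EX@4 MEM@5 WB@6
I2 ld r5 <- r5: IF@3 ID@4 stall=0 (-) EX@5 MEM@6 WB@7
I3 sub r4 <- r3,r1: IF@4 ID@5 stall=1 (RAW on I1.r1 (WB@6)) EX@7 MEM@8 WB@9
I4 mul r2 <- r2,r2: IF@5 ID@7 stall=0 (-) EX@8 MEM@9 WB@10

Answer: 5 6 7 9 10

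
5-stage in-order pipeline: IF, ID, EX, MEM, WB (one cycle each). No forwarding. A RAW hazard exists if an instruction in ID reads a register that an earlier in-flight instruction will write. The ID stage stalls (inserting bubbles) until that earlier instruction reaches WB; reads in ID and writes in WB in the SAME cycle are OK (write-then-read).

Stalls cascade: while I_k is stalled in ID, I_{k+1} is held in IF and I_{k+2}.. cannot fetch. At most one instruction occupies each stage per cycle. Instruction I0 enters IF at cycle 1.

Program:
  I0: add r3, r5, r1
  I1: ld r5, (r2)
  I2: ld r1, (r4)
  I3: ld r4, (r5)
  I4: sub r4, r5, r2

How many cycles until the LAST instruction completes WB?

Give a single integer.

I0 add r3 <- r5,r1: IF@1 ID@2 stall=0 (-) EX@3 MEM@4 WB@5
I1 ld r5 <- r2: IF@2 ID@3 stall=0 (-) EX@4 MEM@5 WB@6
I2 ld r1 <- r4: IF@3 ID@4 stall=0 (-) EX@5 MEM@6 WB@7
I3 ld r4 <- r5: IF@4 ID@5 stall=1 (RAW on I1.r5 (WB@6)) EX@7 MEM@8 WB@9
I4 sub r4 <- r5,r2: IF@5 ID@7 stall=0 (-) EX@8 MEM@9 WB@10

Answer: 10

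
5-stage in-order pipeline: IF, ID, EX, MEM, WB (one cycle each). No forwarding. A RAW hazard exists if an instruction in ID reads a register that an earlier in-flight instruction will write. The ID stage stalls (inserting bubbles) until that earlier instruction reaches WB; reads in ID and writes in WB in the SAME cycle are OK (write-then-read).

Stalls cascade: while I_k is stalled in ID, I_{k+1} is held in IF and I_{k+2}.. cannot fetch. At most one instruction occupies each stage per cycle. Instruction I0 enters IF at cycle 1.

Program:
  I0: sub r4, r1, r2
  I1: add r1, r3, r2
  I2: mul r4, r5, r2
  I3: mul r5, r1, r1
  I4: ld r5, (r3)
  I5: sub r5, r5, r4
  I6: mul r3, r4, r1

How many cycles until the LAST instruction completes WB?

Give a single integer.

Answer: 14

Derivation:
I0 sub r4 <- r1,r2: IF@1 ID@2 stall=0 (-) EX@3 MEM@4 WB@5
I1 add r1 <- r3,r2: IF@2 ID@3 stall=0 (-) EX@4 MEM@5 WB@6
I2 mul r4 <- r5,r2: IF@3 ID@4 stall=0 (-) EX@5 MEM@6 WB@7
I3 mul r5 <- r1,r1: IF@4 ID@5 stall=1 (RAW on I1.r1 (WB@6)) EX@7 MEM@8 WB@9
I4 ld r5 <- r3: IF@5 ID@7 stall=0 (-) EX@8 MEM@9 WB@10
I5 sub r5 <- r5,r4: IF@7 ID@8 stall=2 (RAW on I4.r5 (WB@10)) EX@11 MEM@12 WB@13
I6 mul r3 <- r4,r1: IF@8 ID@11 stall=0 (-) EX@12 MEM@13 WB@14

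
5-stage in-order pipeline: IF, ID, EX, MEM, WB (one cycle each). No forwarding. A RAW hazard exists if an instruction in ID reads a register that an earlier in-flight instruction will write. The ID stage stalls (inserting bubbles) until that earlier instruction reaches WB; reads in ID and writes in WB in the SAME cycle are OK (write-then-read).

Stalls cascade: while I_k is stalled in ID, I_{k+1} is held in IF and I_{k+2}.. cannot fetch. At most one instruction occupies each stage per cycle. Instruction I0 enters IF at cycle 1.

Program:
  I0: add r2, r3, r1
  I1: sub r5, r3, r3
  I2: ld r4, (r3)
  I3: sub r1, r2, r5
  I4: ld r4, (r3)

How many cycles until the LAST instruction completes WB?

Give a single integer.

Answer: 10

Derivation:
I0 add r2 <- r3,r1: IF@1 ID@2 stall=0 (-) EX@3 MEM@4 WB@5
I1 sub r5 <- r3,r3: IF@2 ID@3 stall=0 (-) EX@4 MEM@5 WB@6
I2 ld r4 <- r3: IF@3 ID@4 stall=0 (-) EX@5 MEM@6 WB@7
I3 sub r1 <- r2,r5: IF@4 ID@5 stall=1 (RAW on I1.r5 (WB@6)) EX@7 MEM@8 WB@9
I4 ld r4 <- r3: IF@5 ID@7 stall=0 (-) EX@8 MEM@9 WB@10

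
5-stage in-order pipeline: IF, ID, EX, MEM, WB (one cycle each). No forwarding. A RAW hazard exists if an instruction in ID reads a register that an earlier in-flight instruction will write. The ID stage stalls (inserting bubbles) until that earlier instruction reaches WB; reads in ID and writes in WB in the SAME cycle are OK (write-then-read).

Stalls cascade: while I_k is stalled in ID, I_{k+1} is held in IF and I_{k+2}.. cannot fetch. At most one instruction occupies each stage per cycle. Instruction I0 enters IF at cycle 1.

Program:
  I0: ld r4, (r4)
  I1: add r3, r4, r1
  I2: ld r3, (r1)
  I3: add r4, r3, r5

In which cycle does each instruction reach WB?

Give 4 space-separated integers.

Answer: 5 8 9 12

Derivation:
I0 ld r4 <- r4: IF@1 ID@2 stall=0 (-) EX@3 MEM@4 WB@5
I1 add r3 <- r4,r1: IF@2 ID@3 stall=2 (RAW on I0.r4 (WB@5)) EX@6 MEM@7 WB@8
I2 ld r3 <- r1: IF@3 ID@6 stall=0 (-) EX@7 MEM@8 WB@9
I3 add r4 <- r3,r5: IF@6 ID@7 stall=2 (RAW on I2.r3 (WB@9)) EX@10 MEM@11 WB@12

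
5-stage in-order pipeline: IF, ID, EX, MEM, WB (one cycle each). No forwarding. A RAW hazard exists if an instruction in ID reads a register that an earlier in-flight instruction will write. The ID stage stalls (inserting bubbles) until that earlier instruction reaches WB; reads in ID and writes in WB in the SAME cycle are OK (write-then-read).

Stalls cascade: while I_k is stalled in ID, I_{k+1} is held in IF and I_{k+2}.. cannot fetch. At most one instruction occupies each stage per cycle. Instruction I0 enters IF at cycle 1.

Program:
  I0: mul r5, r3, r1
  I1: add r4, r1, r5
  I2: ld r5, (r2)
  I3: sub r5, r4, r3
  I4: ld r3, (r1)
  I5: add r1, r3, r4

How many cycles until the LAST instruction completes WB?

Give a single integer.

I0 mul r5 <- r3,r1: IF@1 ID@2 stall=0 (-) EX@3 MEM@4 WB@5
I1 add r4 <- r1,r5: IF@2 ID@3 stall=2 (RAW on I0.r5 (WB@5)) EX@6 MEM@7 WB@8
I2 ld r5 <- r2: IF@3 ID@6 stall=0 (-) EX@7 MEM@8 WB@9
I3 sub r5 <- r4,r3: IF@6 ID@7 stall=1 (RAW on I1.r4 (WB@8)) EX@9 MEM@10 WB@11
I4 ld r3 <- r1: IF@7 ID@9 stall=0 (-) EX@10 MEM@11 WB@12
I5 add r1 <- r3,r4: IF@9 ID@10 stall=2 (RAW on I4.r3 (WB@12)) EX@13 MEM@14 WB@15

Answer: 15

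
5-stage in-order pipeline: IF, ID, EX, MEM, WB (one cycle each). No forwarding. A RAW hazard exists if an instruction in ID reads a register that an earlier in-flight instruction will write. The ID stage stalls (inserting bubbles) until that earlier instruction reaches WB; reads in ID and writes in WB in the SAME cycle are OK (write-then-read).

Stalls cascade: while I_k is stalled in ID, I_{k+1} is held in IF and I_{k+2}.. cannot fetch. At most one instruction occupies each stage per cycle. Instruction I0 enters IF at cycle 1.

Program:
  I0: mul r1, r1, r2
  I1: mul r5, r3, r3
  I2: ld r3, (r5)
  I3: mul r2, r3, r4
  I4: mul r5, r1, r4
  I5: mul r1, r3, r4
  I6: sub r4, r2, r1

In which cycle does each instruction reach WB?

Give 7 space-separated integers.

Answer: 5 6 9 12 13 14 17

Derivation:
I0 mul r1 <- r1,r2: IF@1 ID@2 stall=0 (-) EX@3 MEM@4 WB@5
I1 mul r5 <- r3,r3: IF@2 ID@3 stall=0 (-) EX@4 MEM@5 WB@6
I2 ld r3 <- r5: IF@3 ID@4 stall=2 (RAW on I1.r5 (WB@6)) EX@7 MEM@8 WB@9
I3 mul r2 <- r3,r4: IF@4 ID@7 stall=2 (RAW on I2.r3 (WB@9)) EX@10 MEM@11 WB@12
I4 mul r5 <- r1,r4: IF@7 ID@10 stall=0 (-) EX@11 MEM@12 WB@13
I5 mul r1 <- r3,r4: IF@10 ID@11 stall=0 (-) EX@12 MEM@13 WB@14
I6 sub r4 <- r2,r1: IF@11 ID@12 stall=2 (RAW on I5.r1 (WB@14)) EX@15 MEM@16 WB@17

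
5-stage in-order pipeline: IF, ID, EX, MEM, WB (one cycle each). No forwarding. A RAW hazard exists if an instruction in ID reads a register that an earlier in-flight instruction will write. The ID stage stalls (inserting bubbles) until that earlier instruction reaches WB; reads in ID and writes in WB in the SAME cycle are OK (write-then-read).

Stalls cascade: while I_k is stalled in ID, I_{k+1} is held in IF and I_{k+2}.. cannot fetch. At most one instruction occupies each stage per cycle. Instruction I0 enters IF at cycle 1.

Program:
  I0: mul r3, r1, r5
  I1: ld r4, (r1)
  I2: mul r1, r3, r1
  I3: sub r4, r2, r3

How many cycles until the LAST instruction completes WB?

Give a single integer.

Answer: 9

Derivation:
I0 mul r3 <- r1,r5: IF@1 ID@2 stall=0 (-) EX@3 MEM@4 WB@5
I1 ld r4 <- r1: IF@2 ID@3 stall=0 (-) EX@4 MEM@5 WB@6
I2 mul r1 <- r3,r1: IF@3 ID@4 stall=1 (RAW on I0.r3 (WB@5)) EX@6 MEM@7 WB@8
I3 sub r4 <- r2,r3: IF@4 ID@6 stall=0 (-) EX@7 MEM@8 WB@9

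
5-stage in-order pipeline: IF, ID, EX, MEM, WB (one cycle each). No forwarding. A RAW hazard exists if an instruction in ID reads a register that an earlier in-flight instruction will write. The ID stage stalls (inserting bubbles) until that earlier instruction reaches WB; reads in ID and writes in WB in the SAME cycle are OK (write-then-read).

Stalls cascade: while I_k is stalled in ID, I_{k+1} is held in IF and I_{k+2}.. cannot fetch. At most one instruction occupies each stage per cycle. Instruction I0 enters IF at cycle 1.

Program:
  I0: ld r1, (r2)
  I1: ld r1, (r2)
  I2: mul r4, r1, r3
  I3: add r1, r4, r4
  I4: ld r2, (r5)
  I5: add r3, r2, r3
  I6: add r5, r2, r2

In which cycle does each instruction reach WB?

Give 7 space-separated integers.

I0 ld r1 <- r2: IF@1 ID@2 stall=0 (-) EX@3 MEM@4 WB@5
I1 ld r1 <- r2: IF@2 ID@3 stall=0 (-) EX@4 MEM@5 WB@6
I2 mul r4 <- r1,r3: IF@3 ID@4 stall=2 (RAW on I1.r1 (WB@6)) EX@7 MEM@8 WB@9
I3 add r1 <- r4,r4: IF@4 ID@7 stall=2 (RAW on I2.r4 (WB@9)) EX@10 MEM@11 WB@12
I4 ld r2 <- r5: IF@7 ID@10 stall=0 (-) EX@11 MEM@12 WB@13
I5 add r3 <- r2,r3: IF@10 ID@11 stall=2 (RAW on I4.r2 (WB@13)) EX@14 MEM@15 WB@16
I6 add r5 <- r2,r2: IF@11 ID@14 stall=0 (-) EX@15 MEM@16 WB@17

Answer: 5 6 9 12 13 16 17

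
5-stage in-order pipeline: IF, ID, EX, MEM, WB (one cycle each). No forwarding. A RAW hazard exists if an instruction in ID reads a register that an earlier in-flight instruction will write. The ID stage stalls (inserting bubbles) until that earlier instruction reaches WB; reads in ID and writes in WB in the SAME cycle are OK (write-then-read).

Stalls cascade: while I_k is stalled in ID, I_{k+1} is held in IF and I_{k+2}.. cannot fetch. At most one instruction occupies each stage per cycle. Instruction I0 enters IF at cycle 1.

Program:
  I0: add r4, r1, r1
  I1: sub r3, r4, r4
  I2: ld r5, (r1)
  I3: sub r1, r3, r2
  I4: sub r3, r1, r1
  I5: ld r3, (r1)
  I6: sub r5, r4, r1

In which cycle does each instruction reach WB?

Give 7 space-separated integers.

Answer: 5 8 9 11 14 15 16

Derivation:
I0 add r4 <- r1,r1: IF@1 ID@2 stall=0 (-) EX@3 MEM@4 WB@5
I1 sub r3 <- r4,r4: IF@2 ID@3 stall=2 (RAW on I0.r4 (WB@5)) EX@6 MEM@7 WB@8
I2 ld r5 <- r1: IF@3 ID@6 stall=0 (-) EX@7 MEM@8 WB@9
I3 sub r1 <- r3,r2: IF@6 ID@7 stall=1 (RAW on I1.r3 (WB@8)) EX@9 MEM@10 WB@11
I4 sub r3 <- r1,r1: IF@7 ID@9 stall=2 (RAW on I3.r1 (WB@11)) EX@12 MEM@13 WB@14
I5 ld r3 <- r1: IF@9 ID@12 stall=0 (-) EX@13 MEM@14 WB@15
I6 sub r5 <- r4,r1: IF@12 ID@13 stall=0 (-) EX@14 MEM@15 WB@16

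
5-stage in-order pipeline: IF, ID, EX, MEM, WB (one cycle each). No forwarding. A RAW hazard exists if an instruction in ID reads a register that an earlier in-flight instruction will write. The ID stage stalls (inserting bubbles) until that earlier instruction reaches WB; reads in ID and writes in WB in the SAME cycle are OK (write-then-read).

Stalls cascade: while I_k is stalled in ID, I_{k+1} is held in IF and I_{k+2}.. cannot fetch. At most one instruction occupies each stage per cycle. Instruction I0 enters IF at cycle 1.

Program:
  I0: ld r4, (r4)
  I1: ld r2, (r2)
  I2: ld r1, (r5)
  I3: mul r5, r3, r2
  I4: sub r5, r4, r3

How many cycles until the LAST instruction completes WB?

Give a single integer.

Answer: 10

Derivation:
I0 ld r4 <- r4: IF@1 ID@2 stall=0 (-) EX@3 MEM@4 WB@5
I1 ld r2 <- r2: IF@2 ID@3 stall=0 (-) EX@4 MEM@5 WB@6
I2 ld r1 <- r5: IF@3 ID@4 stall=0 (-) EX@5 MEM@6 WB@7
I3 mul r5 <- r3,r2: IF@4 ID@5 stall=1 (RAW on I1.r2 (WB@6)) EX@7 MEM@8 WB@9
I4 sub r5 <- r4,r3: IF@5 ID@7 stall=0 (-) EX@8 MEM@9 WB@10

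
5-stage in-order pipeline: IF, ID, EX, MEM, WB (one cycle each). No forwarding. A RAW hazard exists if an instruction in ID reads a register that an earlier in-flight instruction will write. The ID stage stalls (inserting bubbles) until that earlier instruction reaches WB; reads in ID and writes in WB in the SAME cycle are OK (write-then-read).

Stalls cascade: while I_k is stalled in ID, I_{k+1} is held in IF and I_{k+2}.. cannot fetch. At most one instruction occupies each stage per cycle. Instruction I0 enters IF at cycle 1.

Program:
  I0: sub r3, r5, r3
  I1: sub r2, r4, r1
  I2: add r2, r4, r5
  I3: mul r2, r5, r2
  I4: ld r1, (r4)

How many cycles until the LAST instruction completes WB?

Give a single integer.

I0 sub r3 <- r5,r3: IF@1 ID@2 stall=0 (-) EX@3 MEM@4 WB@5
I1 sub r2 <- r4,r1: IF@2 ID@3 stall=0 (-) EX@4 MEM@5 WB@6
I2 add r2 <- r4,r5: IF@3 ID@4 stall=0 (-) EX@5 MEM@6 WB@7
I3 mul r2 <- r5,r2: IF@4 ID@5 stall=2 (RAW on I2.r2 (WB@7)) EX@8 MEM@9 WB@10
I4 ld r1 <- r4: IF@5 ID@8 stall=0 (-) EX@9 MEM@10 WB@11

Answer: 11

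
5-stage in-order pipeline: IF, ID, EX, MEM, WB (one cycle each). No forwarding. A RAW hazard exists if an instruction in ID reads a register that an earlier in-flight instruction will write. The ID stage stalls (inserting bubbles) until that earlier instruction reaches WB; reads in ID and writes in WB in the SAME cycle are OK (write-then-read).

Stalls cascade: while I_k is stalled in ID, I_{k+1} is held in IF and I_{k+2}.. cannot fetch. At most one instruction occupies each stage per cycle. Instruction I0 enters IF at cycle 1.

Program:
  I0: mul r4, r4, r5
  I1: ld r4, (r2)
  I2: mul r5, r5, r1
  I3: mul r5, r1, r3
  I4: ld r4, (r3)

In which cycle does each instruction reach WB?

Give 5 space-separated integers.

I0 mul r4 <- r4,r5: IF@1 ID@2 stall=0 (-) EX@3 MEM@4 WB@5
I1 ld r4 <- r2: IF@2 ID@3 stall=0 (-) EX@4 MEM@5 WB@6
I2 mul r5 <- r5,r1: IF@3 ID@4 stall=0 (-) EX@5 MEM@6 WB@7
I3 mul r5 <- r1,r3: IF@4 ID@5 stall=0 (-) EX@6 MEM@7 WB@8
I4 ld r4 <- r3: IF@5 ID@6 stall=0 (-) EX@7 MEM@8 WB@9

Answer: 5 6 7 8 9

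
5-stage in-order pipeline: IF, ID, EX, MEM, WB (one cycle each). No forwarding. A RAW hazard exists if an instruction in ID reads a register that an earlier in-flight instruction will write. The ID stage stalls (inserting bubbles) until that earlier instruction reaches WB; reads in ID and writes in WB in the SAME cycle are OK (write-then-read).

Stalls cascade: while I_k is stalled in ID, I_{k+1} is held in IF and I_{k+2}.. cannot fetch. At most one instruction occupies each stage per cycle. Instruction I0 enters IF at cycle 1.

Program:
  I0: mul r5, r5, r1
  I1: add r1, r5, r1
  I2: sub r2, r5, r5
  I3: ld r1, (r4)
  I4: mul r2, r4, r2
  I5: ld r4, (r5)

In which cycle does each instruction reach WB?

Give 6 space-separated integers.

I0 mul r5 <- r5,r1: IF@1 ID@2 stall=0 (-) EX@3 MEM@4 WB@5
I1 add r1 <- r5,r1: IF@2 ID@3 stall=2 (RAW on I0.r5 (WB@5)) EX@6 MEM@7 WB@8
I2 sub r2 <- r5,r5: IF@3 ID@6 stall=0 (-) EX@7 MEM@8 WB@9
I3 ld r1 <- r4: IF@6 ID@7 stall=0 (-) EX@8 MEM@9 WB@10
I4 mul r2 <- r4,r2: IF@7 ID@8 stall=1 (RAW on I2.r2 (WB@9)) EX@10 MEM@11 WB@12
I5 ld r4 <- r5: IF@8 ID@10 stall=0 (-) EX@11 MEM@12 WB@13

Answer: 5 8 9 10 12 13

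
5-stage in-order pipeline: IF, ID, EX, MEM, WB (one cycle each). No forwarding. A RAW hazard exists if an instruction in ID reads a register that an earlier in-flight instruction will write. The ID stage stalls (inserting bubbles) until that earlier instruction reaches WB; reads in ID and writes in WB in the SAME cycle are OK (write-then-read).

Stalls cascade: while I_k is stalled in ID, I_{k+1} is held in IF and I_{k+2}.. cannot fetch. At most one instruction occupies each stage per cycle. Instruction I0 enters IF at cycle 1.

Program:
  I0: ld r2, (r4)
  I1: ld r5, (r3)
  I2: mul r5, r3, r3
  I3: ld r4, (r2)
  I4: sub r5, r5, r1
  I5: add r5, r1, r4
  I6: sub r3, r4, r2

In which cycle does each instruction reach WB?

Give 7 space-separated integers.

I0 ld r2 <- r4: IF@1 ID@2 stall=0 (-) EX@3 MEM@4 WB@5
I1 ld r5 <- r3: IF@2 ID@3 stall=0 (-) EX@4 MEM@5 WB@6
I2 mul r5 <- r3,r3: IF@3 ID@4 stall=0 (-) EX@5 MEM@6 WB@7
I3 ld r4 <- r2: IF@4 ID@5 stall=0 (-) EX@6 MEM@7 WB@8
I4 sub r5 <- r5,r1: IF@5 ID@6 stall=1 (RAW on I2.r5 (WB@7)) EX@8 MEM@9 WB@10
I5 add r5 <- r1,r4: IF@6 ID@8 stall=0 (-) EX@9 MEM@10 WB@11
I6 sub r3 <- r4,r2: IF@8 ID@9 stall=0 (-) EX@10 MEM@11 WB@12

Answer: 5 6 7 8 10 11 12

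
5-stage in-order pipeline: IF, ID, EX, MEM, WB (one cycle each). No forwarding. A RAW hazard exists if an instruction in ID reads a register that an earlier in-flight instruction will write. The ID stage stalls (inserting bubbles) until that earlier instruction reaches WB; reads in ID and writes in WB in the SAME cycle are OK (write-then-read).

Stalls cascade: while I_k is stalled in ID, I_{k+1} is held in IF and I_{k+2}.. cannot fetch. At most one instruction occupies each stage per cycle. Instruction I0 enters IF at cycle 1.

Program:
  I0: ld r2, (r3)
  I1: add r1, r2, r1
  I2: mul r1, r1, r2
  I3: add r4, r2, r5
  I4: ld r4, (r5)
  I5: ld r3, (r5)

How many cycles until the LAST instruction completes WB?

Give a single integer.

I0 ld r2 <- r3: IF@1 ID@2 stall=0 (-) EX@3 MEM@4 WB@5
I1 add r1 <- r2,r1: IF@2 ID@3 stall=2 (RAW on I0.r2 (WB@5)) EX@6 MEM@7 WB@8
I2 mul r1 <- r1,r2: IF@3 ID@6 stall=2 (RAW on I1.r1 (WB@8)) EX@9 MEM@10 WB@11
I3 add r4 <- r2,r5: IF@6 ID@9 stall=0 (-) EX@10 MEM@11 WB@12
I4 ld r4 <- r5: IF@9 ID@10 stall=0 (-) EX@11 MEM@12 WB@13
I5 ld r3 <- r5: IF@10 ID@11 stall=0 (-) EX@12 MEM@13 WB@14

Answer: 14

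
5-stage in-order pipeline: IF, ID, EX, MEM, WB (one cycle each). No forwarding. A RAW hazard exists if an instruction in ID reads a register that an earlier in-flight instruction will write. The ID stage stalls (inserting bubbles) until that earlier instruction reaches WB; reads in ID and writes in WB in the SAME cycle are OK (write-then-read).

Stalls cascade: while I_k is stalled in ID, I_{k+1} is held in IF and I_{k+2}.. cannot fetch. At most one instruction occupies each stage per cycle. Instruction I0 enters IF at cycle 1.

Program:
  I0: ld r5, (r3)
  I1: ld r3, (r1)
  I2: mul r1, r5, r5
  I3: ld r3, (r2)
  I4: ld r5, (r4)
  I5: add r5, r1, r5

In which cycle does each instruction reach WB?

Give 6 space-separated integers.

I0 ld r5 <- r3: IF@1 ID@2 stall=0 (-) EX@3 MEM@4 WB@5
I1 ld r3 <- r1: IF@2 ID@3 stall=0 (-) EX@4 MEM@5 WB@6
I2 mul r1 <- r5,r5: IF@3 ID@4 stall=1 (RAW on I0.r5 (WB@5)) EX@6 MEM@7 WB@8
I3 ld r3 <- r2: IF@4 ID@6 stall=0 (-) EX@7 MEM@8 WB@9
I4 ld r5 <- r4: IF@6 ID@7 stall=0 (-) EX@8 MEM@9 WB@10
I5 add r5 <- r1,r5: IF@7 ID@8 stall=2 (RAW on I4.r5 (WB@10)) EX@11 MEM@12 WB@13

Answer: 5 6 8 9 10 13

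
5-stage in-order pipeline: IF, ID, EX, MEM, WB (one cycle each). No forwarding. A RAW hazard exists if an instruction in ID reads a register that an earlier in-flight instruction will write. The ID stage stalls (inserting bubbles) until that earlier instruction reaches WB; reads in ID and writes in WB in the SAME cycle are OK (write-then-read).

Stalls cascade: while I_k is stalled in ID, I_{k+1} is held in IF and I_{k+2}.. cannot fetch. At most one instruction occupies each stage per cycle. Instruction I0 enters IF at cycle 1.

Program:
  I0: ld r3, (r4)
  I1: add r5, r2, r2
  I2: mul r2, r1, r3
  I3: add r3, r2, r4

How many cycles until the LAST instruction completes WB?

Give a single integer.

Answer: 11

Derivation:
I0 ld r3 <- r4: IF@1 ID@2 stall=0 (-) EX@3 MEM@4 WB@5
I1 add r5 <- r2,r2: IF@2 ID@3 stall=0 (-) EX@4 MEM@5 WB@6
I2 mul r2 <- r1,r3: IF@3 ID@4 stall=1 (RAW on I0.r3 (WB@5)) EX@6 MEM@7 WB@8
I3 add r3 <- r2,r4: IF@4 ID@6 stall=2 (RAW on I2.r2 (WB@8)) EX@9 MEM@10 WB@11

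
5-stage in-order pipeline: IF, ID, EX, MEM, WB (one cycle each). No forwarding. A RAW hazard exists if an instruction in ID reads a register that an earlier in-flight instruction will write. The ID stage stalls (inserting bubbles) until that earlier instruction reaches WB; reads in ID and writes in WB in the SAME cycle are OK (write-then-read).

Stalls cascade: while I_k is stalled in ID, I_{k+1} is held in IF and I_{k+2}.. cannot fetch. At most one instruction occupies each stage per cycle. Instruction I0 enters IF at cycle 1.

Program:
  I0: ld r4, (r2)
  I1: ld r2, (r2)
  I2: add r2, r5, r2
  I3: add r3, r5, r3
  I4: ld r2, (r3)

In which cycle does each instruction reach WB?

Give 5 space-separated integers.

Answer: 5 6 9 10 13

Derivation:
I0 ld r4 <- r2: IF@1 ID@2 stall=0 (-) EX@3 MEM@4 WB@5
I1 ld r2 <- r2: IF@2 ID@3 stall=0 (-) EX@4 MEM@5 WB@6
I2 add r2 <- r5,r2: IF@3 ID@4 stall=2 (RAW on I1.r2 (WB@6)) EX@7 MEM@8 WB@9
I3 add r3 <- r5,r3: IF@4 ID@7 stall=0 (-) EX@8 MEM@9 WB@10
I4 ld r2 <- r3: IF@7 ID@8 stall=2 (RAW on I3.r3 (WB@10)) EX@11 MEM@12 WB@13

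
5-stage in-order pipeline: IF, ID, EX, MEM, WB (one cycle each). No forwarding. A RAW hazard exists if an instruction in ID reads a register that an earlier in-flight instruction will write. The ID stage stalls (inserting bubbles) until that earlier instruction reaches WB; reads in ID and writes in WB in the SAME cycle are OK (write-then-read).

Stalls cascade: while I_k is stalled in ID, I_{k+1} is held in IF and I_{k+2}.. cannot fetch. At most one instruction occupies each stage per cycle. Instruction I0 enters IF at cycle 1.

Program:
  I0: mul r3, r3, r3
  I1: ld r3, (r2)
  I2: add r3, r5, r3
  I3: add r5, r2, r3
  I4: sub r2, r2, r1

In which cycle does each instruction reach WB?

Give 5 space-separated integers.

Answer: 5 6 9 12 13

Derivation:
I0 mul r3 <- r3,r3: IF@1 ID@2 stall=0 (-) EX@3 MEM@4 WB@5
I1 ld r3 <- r2: IF@2 ID@3 stall=0 (-) EX@4 MEM@5 WB@6
I2 add r3 <- r5,r3: IF@3 ID@4 stall=2 (RAW on I1.r3 (WB@6)) EX@7 MEM@8 WB@9
I3 add r5 <- r2,r3: IF@4 ID@7 stall=2 (RAW on I2.r3 (WB@9)) EX@10 MEM@11 WB@12
I4 sub r2 <- r2,r1: IF@7 ID@10 stall=0 (-) EX@11 MEM@12 WB@13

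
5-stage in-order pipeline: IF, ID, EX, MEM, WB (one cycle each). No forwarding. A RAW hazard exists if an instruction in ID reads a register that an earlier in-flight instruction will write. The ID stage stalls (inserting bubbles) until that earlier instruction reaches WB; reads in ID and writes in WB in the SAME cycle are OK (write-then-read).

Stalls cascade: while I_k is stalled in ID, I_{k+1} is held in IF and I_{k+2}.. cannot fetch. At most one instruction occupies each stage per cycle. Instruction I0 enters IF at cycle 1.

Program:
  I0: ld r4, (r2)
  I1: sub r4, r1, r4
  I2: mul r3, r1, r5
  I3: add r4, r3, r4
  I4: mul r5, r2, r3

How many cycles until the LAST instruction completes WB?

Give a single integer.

Answer: 13

Derivation:
I0 ld r4 <- r2: IF@1 ID@2 stall=0 (-) EX@3 MEM@4 WB@5
I1 sub r4 <- r1,r4: IF@2 ID@3 stall=2 (RAW on I0.r4 (WB@5)) EX@6 MEM@7 WB@8
I2 mul r3 <- r1,r5: IF@3 ID@6 stall=0 (-) EX@7 MEM@8 WB@9
I3 add r4 <- r3,r4: IF@6 ID@7 stall=2 (RAW on I2.r3 (WB@9)) EX@10 MEM@11 WB@12
I4 mul r5 <- r2,r3: IF@7 ID@10 stall=0 (-) EX@11 MEM@12 WB@13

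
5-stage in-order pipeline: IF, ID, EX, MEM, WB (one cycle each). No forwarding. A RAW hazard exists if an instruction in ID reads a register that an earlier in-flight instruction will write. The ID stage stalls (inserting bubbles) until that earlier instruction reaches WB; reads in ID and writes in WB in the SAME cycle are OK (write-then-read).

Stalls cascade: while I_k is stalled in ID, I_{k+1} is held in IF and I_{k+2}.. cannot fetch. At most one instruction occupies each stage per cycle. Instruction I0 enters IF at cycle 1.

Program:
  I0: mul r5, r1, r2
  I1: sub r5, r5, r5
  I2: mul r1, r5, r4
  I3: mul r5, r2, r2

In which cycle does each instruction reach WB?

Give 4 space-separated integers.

I0 mul r5 <- r1,r2: IF@1 ID@2 stall=0 (-) EX@3 MEM@4 WB@5
I1 sub r5 <- r5,r5: IF@2 ID@3 stall=2 (RAW on I0.r5 (WB@5)) EX@6 MEM@7 WB@8
I2 mul r1 <- r5,r4: IF@3 ID@6 stall=2 (RAW on I1.r5 (WB@8)) EX@9 MEM@10 WB@11
I3 mul r5 <- r2,r2: IF@6 ID@9 stall=0 (-) EX@10 MEM@11 WB@12

Answer: 5 8 11 12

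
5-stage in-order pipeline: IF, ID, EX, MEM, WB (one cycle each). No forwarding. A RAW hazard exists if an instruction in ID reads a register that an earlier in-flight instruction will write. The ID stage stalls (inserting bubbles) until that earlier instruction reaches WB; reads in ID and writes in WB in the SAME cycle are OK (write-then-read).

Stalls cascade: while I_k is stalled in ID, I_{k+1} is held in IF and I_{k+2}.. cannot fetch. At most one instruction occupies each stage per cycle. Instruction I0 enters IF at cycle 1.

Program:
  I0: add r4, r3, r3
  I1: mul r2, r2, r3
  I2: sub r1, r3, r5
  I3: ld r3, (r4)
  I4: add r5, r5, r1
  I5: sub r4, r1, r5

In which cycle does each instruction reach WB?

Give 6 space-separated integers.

Answer: 5 6 7 8 10 13

Derivation:
I0 add r4 <- r3,r3: IF@1 ID@2 stall=0 (-) EX@3 MEM@4 WB@5
I1 mul r2 <- r2,r3: IF@2 ID@3 stall=0 (-) EX@4 MEM@5 WB@6
I2 sub r1 <- r3,r5: IF@3 ID@4 stall=0 (-) EX@5 MEM@6 WB@7
I3 ld r3 <- r4: IF@4 ID@5 stall=0 (-) EX@6 MEM@7 WB@8
I4 add r5 <- r5,r1: IF@5 ID@6 stall=1 (RAW on I2.r1 (WB@7)) EX@8 MEM@9 WB@10
I5 sub r4 <- r1,r5: IF@6 ID@8 stall=2 (RAW on I4.r5 (WB@10)) EX@11 MEM@12 WB@13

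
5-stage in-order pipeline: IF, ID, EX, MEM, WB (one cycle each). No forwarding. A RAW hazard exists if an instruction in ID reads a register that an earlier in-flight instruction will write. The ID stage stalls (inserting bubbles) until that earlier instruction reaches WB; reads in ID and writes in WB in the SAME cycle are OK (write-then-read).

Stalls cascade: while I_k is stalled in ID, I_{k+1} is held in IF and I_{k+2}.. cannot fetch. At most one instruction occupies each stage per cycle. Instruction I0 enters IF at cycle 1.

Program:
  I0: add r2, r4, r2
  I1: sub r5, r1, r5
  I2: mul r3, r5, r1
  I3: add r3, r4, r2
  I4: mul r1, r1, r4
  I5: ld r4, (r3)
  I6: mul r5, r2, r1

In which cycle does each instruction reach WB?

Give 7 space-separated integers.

I0 add r2 <- r4,r2: IF@1 ID@2 stall=0 (-) EX@3 MEM@4 WB@5
I1 sub r5 <- r1,r5: IF@2 ID@3 stall=0 (-) EX@4 MEM@5 WB@6
I2 mul r3 <- r5,r1: IF@3 ID@4 stall=2 (RAW on I1.r5 (WB@6)) EX@7 MEM@8 WB@9
I3 add r3 <- r4,r2: IF@4 ID@7 stall=0 (-) EX@8 MEM@9 WB@10
I4 mul r1 <- r1,r4: IF@7 ID@8 stall=0 (-) EX@9 MEM@10 WB@11
I5 ld r4 <- r3: IF@8 ID@9 stall=1 (RAW on I3.r3 (WB@10)) EX@11 MEM@12 WB@13
I6 mul r5 <- r2,r1: IF@9 ID@11 stall=0 (-) EX@12 MEM@13 WB@14

Answer: 5 6 9 10 11 13 14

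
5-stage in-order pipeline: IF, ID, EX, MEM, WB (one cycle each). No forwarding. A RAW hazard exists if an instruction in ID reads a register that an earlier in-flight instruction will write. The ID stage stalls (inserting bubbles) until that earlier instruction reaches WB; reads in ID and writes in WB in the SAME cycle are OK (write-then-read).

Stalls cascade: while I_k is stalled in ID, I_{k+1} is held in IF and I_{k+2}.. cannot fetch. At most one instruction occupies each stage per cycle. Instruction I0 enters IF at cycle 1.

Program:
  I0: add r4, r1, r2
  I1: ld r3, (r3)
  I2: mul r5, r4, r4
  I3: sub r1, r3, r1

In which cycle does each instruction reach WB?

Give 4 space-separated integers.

Answer: 5 6 8 9

Derivation:
I0 add r4 <- r1,r2: IF@1 ID@2 stall=0 (-) EX@3 MEM@4 WB@5
I1 ld r3 <- r3: IF@2 ID@3 stall=0 (-) EX@4 MEM@5 WB@6
I2 mul r5 <- r4,r4: IF@3 ID@4 stall=1 (RAW on I0.r4 (WB@5)) EX@6 MEM@7 WB@8
I3 sub r1 <- r3,r1: IF@4 ID@6 stall=0 (-) EX@7 MEM@8 WB@9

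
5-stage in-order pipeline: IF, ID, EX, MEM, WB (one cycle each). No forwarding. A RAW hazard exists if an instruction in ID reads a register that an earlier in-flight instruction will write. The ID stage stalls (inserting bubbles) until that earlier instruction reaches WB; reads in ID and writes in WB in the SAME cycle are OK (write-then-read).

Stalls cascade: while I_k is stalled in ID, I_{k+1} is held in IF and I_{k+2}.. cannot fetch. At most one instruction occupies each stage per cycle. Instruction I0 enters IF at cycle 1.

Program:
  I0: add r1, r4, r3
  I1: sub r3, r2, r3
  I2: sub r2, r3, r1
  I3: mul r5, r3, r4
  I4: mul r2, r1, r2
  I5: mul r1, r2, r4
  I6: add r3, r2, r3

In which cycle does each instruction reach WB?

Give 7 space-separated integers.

I0 add r1 <- r4,r3: IF@1 ID@2 stall=0 (-) EX@3 MEM@4 WB@5
I1 sub r3 <- r2,r3: IF@2 ID@3 stall=0 (-) EX@4 MEM@5 WB@6
I2 sub r2 <- r3,r1: IF@3 ID@4 stall=2 (RAW on I1.r3 (WB@6)) EX@7 MEM@8 WB@9
I3 mul r5 <- r3,r4: IF@4 ID@7 stall=0 (-) EX@8 MEM@9 WB@10
I4 mul r2 <- r1,r2: IF@7 ID@8 stall=1 (RAW on I2.r2 (WB@9)) EX@10 MEM@11 WB@12
I5 mul r1 <- r2,r4: IF@8 ID@10 stall=2 (RAW on I4.r2 (WB@12)) EX@13 MEM@14 WB@15
I6 add r3 <- r2,r3: IF@10 ID@13 stall=0 (-) EX@14 MEM@15 WB@16

Answer: 5 6 9 10 12 15 16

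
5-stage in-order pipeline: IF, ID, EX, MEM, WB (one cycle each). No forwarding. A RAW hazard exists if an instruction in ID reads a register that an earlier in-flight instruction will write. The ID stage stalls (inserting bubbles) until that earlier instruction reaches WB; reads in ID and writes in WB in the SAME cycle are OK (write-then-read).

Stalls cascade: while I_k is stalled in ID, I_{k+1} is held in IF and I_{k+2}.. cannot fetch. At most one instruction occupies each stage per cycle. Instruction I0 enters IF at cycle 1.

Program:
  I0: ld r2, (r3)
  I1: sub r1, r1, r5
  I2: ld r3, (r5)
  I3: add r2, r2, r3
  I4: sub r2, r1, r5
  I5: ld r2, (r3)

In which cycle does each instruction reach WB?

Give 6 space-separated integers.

I0 ld r2 <- r3: IF@1 ID@2 stall=0 (-) EX@3 MEM@4 WB@5
I1 sub r1 <- r1,r5: IF@2 ID@3 stall=0 (-) EX@4 MEM@5 WB@6
I2 ld r3 <- r5: IF@3 ID@4 stall=0 (-) EX@5 MEM@6 WB@7
I3 add r2 <- r2,r3: IF@4 ID@5 stall=2 (RAW on I2.r3 (WB@7)) EX@8 MEM@9 WB@10
I4 sub r2 <- r1,r5: IF@5 ID@8 stall=0 (-) EX@9 MEM@10 WB@11
I5 ld r2 <- r3: IF@8 ID@9 stall=0 (-) EX@10 MEM@11 WB@12

Answer: 5 6 7 10 11 12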